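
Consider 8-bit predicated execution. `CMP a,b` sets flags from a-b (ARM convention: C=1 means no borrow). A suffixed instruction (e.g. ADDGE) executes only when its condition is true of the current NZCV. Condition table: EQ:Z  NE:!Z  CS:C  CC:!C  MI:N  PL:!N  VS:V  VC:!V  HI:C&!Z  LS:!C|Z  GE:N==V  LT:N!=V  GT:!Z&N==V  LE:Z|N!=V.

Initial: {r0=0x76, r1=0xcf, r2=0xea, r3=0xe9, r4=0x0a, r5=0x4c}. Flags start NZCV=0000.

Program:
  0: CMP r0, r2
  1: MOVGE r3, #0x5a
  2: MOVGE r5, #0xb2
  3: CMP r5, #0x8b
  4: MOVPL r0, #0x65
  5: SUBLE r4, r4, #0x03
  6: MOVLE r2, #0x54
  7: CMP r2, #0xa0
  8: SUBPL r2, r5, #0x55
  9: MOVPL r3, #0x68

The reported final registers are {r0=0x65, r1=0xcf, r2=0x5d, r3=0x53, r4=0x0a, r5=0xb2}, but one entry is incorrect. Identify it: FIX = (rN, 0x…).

FIX = (r3, 0x68)

0: ✓ CMP  NZCV=1001
1: ✓ MOVGE  r3←0x5a
2: ✓ MOVGE  r5←0xb2
3: ✓ CMP  NZCV=0010
4: ✓ MOVPL  r0←0x65
5: · SUBLE
6: · MOVLE
7: ✓ CMP  NZCV=0010
8: ✓ SUBPL  r2←0x5d
9: ✓ MOVPL  r3←0x68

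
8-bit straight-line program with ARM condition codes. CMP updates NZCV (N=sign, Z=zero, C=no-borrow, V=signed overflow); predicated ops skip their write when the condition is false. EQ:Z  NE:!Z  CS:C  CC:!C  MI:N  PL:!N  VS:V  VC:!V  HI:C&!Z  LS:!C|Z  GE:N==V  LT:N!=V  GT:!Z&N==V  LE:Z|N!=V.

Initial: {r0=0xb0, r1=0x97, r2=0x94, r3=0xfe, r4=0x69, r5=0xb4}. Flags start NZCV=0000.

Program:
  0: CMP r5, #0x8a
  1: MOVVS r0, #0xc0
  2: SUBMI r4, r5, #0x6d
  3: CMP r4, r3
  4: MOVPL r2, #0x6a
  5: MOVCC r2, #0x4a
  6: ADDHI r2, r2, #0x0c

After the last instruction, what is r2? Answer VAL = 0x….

[0] flags=0010 → (cmp)
[1] flags=0010 VS?F → skip
[2] flags=0010 MI?F → skip
[3] flags=0000 → (cmp)
[4] flags=0000 PL?T → r2=0x6a
[5] flags=0000 CC?T → r2=0x4a
[6] flags=0000 HI?F → skip

VAL = 0x4a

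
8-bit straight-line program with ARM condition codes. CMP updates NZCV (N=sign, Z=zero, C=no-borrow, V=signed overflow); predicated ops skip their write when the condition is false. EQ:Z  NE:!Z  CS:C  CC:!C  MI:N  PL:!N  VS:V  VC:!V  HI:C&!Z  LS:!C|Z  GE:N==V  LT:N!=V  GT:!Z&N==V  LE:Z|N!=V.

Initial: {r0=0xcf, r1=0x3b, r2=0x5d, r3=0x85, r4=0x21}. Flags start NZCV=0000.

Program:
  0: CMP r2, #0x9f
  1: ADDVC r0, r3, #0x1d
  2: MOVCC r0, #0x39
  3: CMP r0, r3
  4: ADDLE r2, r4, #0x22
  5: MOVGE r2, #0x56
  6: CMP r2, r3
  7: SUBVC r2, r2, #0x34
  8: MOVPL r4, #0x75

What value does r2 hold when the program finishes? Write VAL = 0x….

VAL = 0x56

[0] flags=1001 → (cmp)
[1] flags=1001 VC?F → skip
[2] flags=1001 CC?T → r0=0x39
[3] flags=1001 → (cmp)
[4] flags=1001 LE?F → skip
[5] flags=1001 GE?T → r2=0x56
[6] flags=1001 → (cmp)
[7] flags=1001 VC?F → skip
[8] flags=1001 PL?F → skip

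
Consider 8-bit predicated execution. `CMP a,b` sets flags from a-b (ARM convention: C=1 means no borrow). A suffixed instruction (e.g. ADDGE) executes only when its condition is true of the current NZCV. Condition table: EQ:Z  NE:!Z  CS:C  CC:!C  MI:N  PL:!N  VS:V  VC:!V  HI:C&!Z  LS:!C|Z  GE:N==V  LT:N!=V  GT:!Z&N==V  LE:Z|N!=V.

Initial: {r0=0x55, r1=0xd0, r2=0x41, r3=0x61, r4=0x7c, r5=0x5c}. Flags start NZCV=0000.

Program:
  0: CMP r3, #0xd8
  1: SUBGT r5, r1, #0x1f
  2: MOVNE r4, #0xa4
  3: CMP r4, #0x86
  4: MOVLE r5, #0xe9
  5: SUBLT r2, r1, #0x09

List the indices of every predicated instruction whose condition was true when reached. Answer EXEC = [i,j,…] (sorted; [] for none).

[0] flags=1001 → (cmp)
[1] flags=1001 GT?T → r5=0xb1
[2] flags=1001 NE?T → r4=0xa4
[3] flags=0010 → (cmp)
[4] flags=0010 LE?F → skip
[5] flags=0010 LT?F → skip

EXEC = [1,2]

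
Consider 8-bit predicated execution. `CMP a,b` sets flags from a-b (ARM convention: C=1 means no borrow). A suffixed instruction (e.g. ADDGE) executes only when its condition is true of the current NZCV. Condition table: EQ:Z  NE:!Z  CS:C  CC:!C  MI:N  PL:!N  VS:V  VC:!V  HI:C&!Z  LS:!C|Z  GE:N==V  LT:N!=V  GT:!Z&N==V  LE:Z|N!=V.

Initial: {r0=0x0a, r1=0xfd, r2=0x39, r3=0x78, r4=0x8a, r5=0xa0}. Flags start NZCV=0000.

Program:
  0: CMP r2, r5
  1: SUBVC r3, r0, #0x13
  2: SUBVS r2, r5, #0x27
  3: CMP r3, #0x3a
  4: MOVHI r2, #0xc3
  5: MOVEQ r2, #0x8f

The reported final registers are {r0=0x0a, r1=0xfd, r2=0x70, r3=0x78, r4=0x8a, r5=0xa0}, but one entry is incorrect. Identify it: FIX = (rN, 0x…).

FIX = (r2, 0xc3)

0: ✓ CMP  NZCV=1001
1: · SUBVC
2: ✓ SUBVS  r2←0x79
3: ✓ CMP  NZCV=0010
4: ✓ MOVHI  r2←0xc3
5: · MOVEQ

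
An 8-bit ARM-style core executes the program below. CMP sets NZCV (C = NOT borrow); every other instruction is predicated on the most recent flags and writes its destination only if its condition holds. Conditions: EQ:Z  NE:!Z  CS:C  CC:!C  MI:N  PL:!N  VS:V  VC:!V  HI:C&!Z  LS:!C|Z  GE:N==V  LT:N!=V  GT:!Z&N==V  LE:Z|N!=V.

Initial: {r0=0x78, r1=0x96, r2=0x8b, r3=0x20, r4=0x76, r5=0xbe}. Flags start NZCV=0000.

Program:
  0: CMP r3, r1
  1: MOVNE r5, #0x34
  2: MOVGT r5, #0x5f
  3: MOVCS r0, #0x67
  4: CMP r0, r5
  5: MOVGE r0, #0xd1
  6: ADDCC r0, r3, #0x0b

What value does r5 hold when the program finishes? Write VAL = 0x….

[0] flags=1001 → (cmp)
[1] flags=1001 NE?T → r5=0x34
[2] flags=1001 GT?T → r5=0x5f
[3] flags=1001 CS?F → skip
[4] flags=0010 → (cmp)
[5] flags=0010 GE?T → r0=0xd1
[6] flags=0010 CC?F → skip

VAL = 0x5f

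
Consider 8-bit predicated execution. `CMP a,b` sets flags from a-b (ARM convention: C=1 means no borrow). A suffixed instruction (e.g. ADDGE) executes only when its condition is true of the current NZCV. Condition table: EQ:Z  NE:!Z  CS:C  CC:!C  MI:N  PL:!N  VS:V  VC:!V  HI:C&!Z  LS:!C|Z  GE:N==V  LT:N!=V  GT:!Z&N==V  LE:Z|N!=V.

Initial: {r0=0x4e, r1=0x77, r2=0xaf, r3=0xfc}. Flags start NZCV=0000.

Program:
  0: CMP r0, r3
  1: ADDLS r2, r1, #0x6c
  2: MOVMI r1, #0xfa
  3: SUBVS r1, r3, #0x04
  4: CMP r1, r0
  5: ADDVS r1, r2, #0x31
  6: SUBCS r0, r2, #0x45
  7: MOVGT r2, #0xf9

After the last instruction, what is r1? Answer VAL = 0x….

0: ✓ CMP  NZCV=0000
1: ✓ ADDLS  r2←0xe3
2: · MOVMI
3: · SUBVS
4: ✓ CMP  NZCV=0010
5: · ADDVS
6: ✓ SUBCS  r0←0x9e
7: ✓ MOVGT  r2←0xf9

VAL = 0x77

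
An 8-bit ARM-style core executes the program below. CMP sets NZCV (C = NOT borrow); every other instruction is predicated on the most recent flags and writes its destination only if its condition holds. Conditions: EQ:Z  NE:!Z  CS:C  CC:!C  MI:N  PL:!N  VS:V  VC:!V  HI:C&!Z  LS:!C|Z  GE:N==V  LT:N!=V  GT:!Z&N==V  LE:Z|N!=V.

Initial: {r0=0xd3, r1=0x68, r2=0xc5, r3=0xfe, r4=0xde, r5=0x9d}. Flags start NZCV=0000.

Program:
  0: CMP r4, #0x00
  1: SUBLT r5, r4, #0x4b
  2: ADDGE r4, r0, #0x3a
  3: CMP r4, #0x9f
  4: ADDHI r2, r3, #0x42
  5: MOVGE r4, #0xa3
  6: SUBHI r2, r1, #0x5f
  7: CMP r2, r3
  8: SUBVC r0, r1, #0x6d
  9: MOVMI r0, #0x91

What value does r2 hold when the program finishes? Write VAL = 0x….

VAL = 0x09

[0] flags=1010 → (cmp)
[1] flags=1010 LT?T → r5=0x93
[2] flags=1010 GE?F → skip
[3] flags=0010 → (cmp)
[4] flags=0010 HI?T → r2=0x40
[5] flags=0010 GE?T → r4=0xa3
[6] flags=0010 HI?T → r2=0x09
[7] flags=0000 → (cmp)
[8] flags=0000 VC?T → r0=0xfb
[9] flags=0000 MI?F → skip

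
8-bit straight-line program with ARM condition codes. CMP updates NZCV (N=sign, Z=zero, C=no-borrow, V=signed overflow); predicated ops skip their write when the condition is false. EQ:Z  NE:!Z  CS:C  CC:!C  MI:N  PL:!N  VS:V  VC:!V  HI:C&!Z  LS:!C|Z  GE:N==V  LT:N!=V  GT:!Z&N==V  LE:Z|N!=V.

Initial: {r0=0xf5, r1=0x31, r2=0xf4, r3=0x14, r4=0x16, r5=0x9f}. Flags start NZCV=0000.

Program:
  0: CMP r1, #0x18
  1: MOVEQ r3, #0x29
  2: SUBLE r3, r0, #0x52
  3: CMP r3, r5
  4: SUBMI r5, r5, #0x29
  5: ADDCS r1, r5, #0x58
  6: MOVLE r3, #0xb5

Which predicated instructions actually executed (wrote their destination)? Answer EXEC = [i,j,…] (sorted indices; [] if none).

[0] flags=0010 → (cmp)
[1] flags=0010 EQ?F → skip
[2] flags=0010 LE?F → skip
[3] flags=0000 → (cmp)
[4] flags=0000 MI?F → skip
[5] flags=0000 CS?F → skip
[6] flags=0000 LE?F → skip

EXEC = []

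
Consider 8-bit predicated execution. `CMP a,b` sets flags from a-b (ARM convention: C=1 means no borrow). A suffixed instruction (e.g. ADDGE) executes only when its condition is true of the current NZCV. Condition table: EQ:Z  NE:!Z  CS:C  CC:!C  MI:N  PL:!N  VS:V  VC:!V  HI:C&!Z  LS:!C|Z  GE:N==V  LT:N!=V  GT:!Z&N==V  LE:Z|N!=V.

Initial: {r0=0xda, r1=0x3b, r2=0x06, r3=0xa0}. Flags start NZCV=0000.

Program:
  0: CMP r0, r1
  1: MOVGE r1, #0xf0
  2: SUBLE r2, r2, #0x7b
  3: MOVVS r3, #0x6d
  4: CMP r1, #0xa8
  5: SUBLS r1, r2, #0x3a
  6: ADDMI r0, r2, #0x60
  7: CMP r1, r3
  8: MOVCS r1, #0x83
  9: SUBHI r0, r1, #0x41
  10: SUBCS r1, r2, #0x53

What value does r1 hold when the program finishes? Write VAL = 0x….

VAL = 0x51

0: ✓ CMP  NZCV=1010
1: · MOVGE
2: ✓ SUBLE  r2←0x8b
3: · MOVVS
4: ✓ CMP  NZCV=1001
5: ✓ SUBLS  r1←0x51
6: ✓ ADDMI  r0←0xeb
7: ✓ CMP  NZCV=1001
8: · MOVCS
9: · SUBHI
10: · SUBCS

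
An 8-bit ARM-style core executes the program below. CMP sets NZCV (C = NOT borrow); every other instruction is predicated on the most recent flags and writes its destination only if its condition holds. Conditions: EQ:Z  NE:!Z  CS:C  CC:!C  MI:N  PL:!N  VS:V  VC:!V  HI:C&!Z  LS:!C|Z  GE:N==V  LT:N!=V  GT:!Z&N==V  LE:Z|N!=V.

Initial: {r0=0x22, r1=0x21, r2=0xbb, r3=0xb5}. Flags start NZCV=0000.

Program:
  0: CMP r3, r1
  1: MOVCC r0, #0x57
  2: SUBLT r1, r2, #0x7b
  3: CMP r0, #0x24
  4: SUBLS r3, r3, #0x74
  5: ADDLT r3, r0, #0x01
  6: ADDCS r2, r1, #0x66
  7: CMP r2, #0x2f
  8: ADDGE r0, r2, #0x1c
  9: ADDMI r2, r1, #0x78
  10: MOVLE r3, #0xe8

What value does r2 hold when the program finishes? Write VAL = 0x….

VAL = 0xb8

0: ✓ CMP  NZCV=1010
1: · MOVCC
2: ✓ SUBLT  r1←0x40
3: ✓ CMP  NZCV=1000
4: ✓ SUBLS  r3←0x41
5: ✓ ADDLT  r3←0x23
6: · ADDCS
7: ✓ CMP  NZCV=1010
8: · ADDGE
9: ✓ ADDMI  r2←0xb8
10: ✓ MOVLE  r3←0xe8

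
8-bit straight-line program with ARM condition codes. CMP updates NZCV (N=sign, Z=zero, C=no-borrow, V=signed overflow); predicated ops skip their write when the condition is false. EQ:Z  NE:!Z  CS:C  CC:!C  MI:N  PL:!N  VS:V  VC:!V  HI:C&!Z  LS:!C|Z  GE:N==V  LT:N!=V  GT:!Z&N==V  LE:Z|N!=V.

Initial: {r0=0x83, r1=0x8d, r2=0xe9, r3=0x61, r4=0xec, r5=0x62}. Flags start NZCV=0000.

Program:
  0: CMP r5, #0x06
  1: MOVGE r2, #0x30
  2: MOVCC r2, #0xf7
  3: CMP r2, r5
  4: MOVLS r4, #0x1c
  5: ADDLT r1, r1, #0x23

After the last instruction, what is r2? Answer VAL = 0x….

VAL = 0x30

[0] flags=0010 → (cmp)
[1] flags=0010 GE?T → r2=0x30
[2] flags=0010 CC?F → skip
[3] flags=1000 → (cmp)
[4] flags=1000 LS?T → r4=0x1c
[5] flags=1000 LT?T → r1=0xb0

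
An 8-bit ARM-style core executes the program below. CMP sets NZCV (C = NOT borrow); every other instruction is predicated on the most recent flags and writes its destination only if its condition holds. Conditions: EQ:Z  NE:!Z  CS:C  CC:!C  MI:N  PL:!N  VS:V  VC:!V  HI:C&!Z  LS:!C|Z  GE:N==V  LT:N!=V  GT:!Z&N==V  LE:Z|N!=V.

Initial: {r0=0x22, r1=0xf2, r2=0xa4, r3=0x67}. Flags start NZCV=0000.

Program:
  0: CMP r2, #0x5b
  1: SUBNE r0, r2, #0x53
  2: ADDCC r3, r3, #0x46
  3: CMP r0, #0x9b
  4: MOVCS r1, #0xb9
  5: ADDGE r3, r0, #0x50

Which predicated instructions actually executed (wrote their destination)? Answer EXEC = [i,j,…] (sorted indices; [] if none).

0: ✓ CMP  NZCV=0011
1: ✓ SUBNE  r0←0x51
2: · ADDCC
3: ✓ CMP  NZCV=1001
4: · MOVCS
5: ✓ ADDGE  r3←0xa1

EXEC = [1,5]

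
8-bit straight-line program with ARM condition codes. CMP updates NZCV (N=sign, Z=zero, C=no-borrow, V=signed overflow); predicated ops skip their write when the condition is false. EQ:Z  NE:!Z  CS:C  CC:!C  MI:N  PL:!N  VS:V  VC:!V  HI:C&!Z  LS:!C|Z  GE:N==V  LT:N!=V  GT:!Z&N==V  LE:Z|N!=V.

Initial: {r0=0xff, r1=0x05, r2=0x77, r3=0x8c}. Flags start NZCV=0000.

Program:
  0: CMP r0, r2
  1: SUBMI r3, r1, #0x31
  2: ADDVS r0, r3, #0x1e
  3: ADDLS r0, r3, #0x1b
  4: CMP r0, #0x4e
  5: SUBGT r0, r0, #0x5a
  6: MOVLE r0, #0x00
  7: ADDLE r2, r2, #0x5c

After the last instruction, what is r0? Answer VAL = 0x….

VAL = 0x00

0: ✓ CMP  NZCV=1010
1: ✓ SUBMI  r3←0xd4
2: · ADDVS
3: · ADDLS
4: ✓ CMP  NZCV=1010
5: · SUBGT
6: ✓ MOVLE  r0←0x00
7: ✓ ADDLE  r2←0xd3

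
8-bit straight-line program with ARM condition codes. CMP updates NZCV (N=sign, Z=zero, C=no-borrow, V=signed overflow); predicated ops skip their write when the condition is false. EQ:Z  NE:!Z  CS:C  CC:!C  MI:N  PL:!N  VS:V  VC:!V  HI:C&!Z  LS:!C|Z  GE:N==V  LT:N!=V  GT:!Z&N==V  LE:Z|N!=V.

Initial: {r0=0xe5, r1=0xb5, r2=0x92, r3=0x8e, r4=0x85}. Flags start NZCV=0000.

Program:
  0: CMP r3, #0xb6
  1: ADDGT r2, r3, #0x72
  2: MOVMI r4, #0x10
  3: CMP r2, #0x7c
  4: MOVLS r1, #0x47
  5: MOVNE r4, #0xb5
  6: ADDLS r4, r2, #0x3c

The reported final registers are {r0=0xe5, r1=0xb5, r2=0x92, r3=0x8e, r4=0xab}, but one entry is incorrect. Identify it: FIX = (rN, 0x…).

FIX = (r4, 0xb5)

0: ✓ CMP  NZCV=1000
1: · ADDGT
2: ✓ MOVMI  r4←0x10
3: ✓ CMP  NZCV=0011
4: · MOVLS
5: ✓ MOVNE  r4←0xb5
6: · ADDLS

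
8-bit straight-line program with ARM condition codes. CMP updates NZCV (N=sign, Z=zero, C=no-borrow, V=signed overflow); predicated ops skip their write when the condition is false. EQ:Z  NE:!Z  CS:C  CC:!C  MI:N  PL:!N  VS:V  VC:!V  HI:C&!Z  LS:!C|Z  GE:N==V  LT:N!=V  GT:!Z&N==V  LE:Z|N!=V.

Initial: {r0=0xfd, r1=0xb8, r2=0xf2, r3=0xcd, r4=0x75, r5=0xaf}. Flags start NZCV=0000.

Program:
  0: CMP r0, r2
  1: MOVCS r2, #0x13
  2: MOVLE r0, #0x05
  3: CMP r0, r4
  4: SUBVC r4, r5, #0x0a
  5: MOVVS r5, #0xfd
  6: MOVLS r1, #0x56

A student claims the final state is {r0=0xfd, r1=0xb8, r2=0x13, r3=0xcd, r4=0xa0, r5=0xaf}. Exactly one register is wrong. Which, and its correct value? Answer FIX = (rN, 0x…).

[0] flags=0010 → (cmp)
[1] flags=0010 CS?T → r2=0x13
[2] flags=0010 LE?F → skip
[3] flags=1010 → (cmp)
[4] flags=1010 VC?T → r4=0xa5
[5] flags=1010 VS?F → skip
[6] flags=1010 LS?F → skip

FIX = (r4, 0xa5)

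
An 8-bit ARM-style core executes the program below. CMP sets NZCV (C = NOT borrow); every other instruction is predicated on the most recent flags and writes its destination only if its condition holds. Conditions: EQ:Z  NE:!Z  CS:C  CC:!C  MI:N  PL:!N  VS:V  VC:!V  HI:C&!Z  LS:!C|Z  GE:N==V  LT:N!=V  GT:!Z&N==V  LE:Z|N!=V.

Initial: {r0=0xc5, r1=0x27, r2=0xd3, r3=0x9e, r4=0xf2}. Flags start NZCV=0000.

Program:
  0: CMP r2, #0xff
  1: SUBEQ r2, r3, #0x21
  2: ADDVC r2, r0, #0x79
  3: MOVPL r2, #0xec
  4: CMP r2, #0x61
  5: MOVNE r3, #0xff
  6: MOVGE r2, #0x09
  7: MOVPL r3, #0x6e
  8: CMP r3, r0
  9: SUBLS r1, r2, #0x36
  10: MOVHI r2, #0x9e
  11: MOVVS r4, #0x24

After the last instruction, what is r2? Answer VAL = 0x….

VAL = 0x9e

[0] flags=1000 → (cmp)
[1] flags=1000 EQ?F → skip
[2] flags=1000 VC?T → r2=0x3e
[3] flags=1000 PL?F → skip
[4] flags=1000 → (cmp)
[5] flags=1000 NE?T → r3=0xff
[6] flags=1000 GE?F → skip
[7] flags=1000 PL?F → skip
[8] flags=0010 → (cmp)
[9] flags=0010 LS?F → skip
[10] flags=0010 HI?T → r2=0x9e
[11] flags=0010 VS?F → skip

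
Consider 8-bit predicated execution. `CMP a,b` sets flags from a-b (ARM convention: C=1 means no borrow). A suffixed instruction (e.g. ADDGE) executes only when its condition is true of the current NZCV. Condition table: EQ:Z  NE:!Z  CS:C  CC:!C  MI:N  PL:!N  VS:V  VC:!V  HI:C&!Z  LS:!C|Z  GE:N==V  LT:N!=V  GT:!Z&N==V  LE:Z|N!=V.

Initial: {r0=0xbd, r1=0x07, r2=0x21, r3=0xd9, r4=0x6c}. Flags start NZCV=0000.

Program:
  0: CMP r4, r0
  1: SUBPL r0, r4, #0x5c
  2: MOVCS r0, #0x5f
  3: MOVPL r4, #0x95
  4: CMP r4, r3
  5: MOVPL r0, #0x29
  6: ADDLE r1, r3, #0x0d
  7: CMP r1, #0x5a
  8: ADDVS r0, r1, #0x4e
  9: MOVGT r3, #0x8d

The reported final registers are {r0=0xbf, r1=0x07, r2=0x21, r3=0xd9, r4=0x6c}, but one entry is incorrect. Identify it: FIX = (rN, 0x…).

[0] flags=1001 → (cmp)
[1] flags=1001 PL?F → skip
[2] flags=1001 CS?F → skip
[3] flags=1001 PL?F → skip
[4] flags=1001 → (cmp)
[5] flags=1001 PL?F → skip
[6] flags=1001 LE?F → skip
[7] flags=1000 → (cmp)
[8] flags=1000 VS?F → skip
[9] flags=1000 GT?F → skip

FIX = (r0, 0xbd)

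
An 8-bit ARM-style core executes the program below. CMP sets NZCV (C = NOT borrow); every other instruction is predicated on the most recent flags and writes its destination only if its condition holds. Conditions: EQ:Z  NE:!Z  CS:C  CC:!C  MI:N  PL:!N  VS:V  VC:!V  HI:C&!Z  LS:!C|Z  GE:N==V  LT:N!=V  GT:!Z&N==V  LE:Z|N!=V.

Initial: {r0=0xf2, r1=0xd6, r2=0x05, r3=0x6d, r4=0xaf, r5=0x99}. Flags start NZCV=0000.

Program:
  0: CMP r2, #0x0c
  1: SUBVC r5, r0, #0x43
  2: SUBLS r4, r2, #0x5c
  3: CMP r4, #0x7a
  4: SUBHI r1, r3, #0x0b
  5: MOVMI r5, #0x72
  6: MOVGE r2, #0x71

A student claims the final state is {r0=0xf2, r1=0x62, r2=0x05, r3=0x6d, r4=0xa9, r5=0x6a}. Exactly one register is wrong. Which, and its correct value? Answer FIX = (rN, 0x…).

0: ✓ CMP  NZCV=1000
1: ✓ SUBVC  r5←0xaf
2: ✓ SUBLS  r4←0xa9
3: ✓ CMP  NZCV=0011
4: ✓ SUBHI  r1←0x62
5: · MOVMI
6: · MOVGE

FIX = (r5, 0xaf)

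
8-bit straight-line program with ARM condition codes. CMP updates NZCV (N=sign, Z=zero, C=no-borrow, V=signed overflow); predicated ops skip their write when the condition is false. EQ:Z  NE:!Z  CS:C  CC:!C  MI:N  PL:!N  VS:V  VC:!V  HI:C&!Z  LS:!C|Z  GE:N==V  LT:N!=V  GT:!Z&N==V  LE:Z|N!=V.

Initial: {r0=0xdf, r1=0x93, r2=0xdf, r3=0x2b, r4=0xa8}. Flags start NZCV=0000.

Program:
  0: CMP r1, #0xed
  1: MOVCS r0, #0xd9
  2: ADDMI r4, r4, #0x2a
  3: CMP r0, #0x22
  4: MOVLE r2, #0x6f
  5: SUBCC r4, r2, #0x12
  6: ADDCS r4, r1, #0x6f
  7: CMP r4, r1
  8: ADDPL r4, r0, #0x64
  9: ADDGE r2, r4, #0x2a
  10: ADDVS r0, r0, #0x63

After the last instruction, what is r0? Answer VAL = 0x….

[0] flags=1000 → (cmp)
[1] flags=1000 CS?F → skip
[2] flags=1000 MI?T → r4=0xd2
[3] flags=1010 → (cmp)
[4] flags=1010 LE?T → r2=0x6f
[5] flags=1010 CC?F → skip
[6] flags=1010 CS?T → r4=0x02
[7] flags=0000 → (cmp)
[8] flags=0000 PL?T → r4=0x43
[9] flags=0000 GE?T → r2=0x6d
[10] flags=0000 VS?F → skip

VAL = 0xdf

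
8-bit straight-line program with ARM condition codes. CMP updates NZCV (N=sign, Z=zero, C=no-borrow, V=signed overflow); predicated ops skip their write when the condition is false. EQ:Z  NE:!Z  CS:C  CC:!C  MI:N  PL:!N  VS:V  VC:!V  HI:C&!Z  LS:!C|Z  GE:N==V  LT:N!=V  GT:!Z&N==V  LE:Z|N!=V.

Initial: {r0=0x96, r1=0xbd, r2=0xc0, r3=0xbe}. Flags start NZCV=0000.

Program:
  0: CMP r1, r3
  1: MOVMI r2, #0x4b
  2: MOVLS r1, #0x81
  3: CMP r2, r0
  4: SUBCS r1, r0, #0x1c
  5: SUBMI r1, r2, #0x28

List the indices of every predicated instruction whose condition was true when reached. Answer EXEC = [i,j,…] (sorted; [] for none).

EXEC = [1,2,5]

0: ✓ CMP  NZCV=1000
1: ✓ MOVMI  r2←0x4b
2: ✓ MOVLS  r1←0x81
3: ✓ CMP  NZCV=1001
4: · SUBCS
5: ✓ SUBMI  r1←0x23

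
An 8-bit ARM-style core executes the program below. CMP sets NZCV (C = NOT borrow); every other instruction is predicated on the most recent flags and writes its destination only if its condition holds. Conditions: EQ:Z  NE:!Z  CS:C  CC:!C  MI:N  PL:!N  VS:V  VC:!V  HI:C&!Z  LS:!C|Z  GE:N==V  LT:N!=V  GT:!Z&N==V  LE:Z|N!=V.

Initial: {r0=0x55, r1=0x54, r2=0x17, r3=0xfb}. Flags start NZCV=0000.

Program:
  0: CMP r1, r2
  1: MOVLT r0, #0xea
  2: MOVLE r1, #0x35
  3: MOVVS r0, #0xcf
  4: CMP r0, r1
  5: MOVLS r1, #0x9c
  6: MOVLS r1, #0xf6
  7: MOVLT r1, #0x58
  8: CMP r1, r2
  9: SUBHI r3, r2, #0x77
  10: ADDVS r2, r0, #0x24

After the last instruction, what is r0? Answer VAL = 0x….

VAL = 0x55

[0] flags=0010 → (cmp)
[1] flags=0010 LT?F → skip
[2] flags=0010 LE?F → skip
[3] flags=0010 VS?F → skip
[4] flags=0010 → (cmp)
[5] flags=0010 LS?F → skip
[6] flags=0010 LS?F → skip
[7] flags=0010 LT?F → skip
[8] flags=0010 → (cmp)
[9] flags=0010 HI?T → r3=0xa0
[10] flags=0010 VS?F → skip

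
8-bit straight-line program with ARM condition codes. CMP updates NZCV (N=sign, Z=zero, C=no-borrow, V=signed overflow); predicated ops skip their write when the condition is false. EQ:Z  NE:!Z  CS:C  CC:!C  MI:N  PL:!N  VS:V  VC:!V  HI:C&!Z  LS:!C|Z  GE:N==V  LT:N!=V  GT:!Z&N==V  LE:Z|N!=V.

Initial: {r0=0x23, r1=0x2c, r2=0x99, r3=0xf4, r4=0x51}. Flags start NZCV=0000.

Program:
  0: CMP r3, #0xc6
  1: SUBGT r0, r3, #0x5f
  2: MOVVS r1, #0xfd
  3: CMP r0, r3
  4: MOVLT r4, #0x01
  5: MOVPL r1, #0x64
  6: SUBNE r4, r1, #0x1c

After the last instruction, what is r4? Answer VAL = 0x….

[0] flags=0010 → (cmp)
[1] flags=0010 GT?T → r0=0x95
[2] flags=0010 VS?F → skip
[3] flags=1000 → (cmp)
[4] flags=1000 LT?T → r4=0x01
[5] flags=1000 PL?F → skip
[6] flags=1000 NE?T → r4=0x10

VAL = 0x10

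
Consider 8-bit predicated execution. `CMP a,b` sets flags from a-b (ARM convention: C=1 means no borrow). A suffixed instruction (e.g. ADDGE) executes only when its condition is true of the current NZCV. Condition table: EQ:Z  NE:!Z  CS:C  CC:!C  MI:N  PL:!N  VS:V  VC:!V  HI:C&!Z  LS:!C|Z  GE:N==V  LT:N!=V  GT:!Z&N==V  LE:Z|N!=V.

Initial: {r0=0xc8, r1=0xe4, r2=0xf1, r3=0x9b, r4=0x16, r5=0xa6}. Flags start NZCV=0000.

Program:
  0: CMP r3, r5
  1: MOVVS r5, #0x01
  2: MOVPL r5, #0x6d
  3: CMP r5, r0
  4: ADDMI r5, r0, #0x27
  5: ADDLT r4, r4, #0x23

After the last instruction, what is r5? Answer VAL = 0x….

VAL = 0xef

0: ✓ CMP  NZCV=1000
1: · MOVVS
2: · MOVPL
3: ✓ CMP  NZCV=1000
4: ✓ ADDMI  r5←0xef
5: ✓ ADDLT  r4←0x39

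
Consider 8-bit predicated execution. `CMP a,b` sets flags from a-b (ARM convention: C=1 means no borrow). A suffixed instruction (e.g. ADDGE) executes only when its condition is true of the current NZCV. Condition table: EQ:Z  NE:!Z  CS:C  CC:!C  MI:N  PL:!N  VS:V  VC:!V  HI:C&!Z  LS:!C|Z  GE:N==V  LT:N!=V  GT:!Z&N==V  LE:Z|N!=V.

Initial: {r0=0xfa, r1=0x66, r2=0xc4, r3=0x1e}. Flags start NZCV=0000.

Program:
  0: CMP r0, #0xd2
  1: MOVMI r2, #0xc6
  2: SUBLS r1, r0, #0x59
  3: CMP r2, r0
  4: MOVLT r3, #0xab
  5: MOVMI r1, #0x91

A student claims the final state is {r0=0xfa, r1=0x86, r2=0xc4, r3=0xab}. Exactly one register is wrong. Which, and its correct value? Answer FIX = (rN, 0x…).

0: ✓ CMP  NZCV=0010
1: · MOVMI
2: · SUBLS
3: ✓ CMP  NZCV=1000
4: ✓ MOVLT  r3←0xab
5: ✓ MOVMI  r1←0x91

FIX = (r1, 0x91)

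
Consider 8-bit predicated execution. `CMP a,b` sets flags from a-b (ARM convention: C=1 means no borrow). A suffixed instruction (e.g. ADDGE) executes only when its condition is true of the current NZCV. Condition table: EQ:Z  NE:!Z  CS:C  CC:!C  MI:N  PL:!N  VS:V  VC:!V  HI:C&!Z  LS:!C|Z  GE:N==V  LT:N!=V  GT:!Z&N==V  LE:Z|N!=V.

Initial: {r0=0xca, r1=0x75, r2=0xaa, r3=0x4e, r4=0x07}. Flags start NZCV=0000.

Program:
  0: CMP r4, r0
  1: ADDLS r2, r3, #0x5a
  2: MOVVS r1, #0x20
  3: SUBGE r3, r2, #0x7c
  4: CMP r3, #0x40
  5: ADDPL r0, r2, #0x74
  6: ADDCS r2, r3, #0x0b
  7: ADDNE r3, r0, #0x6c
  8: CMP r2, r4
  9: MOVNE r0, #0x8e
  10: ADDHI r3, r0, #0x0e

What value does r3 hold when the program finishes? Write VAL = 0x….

[0] flags=0000 → (cmp)
[1] flags=0000 LS?T → r2=0xa8
[2] flags=0000 VS?F → skip
[3] flags=0000 GE?T → r3=0x2c
[4] flags=1000 → (cmp)
[5] flags=1000 PL?F → skip
[6] flags=1000 CS?F → skip
[7] flags=1000 NE?T → r3=0x36
[8] flags=1010 → (cmp)
[9] flags=1010 NE?T → r0=0x8e
[10] flags=1010 HI?T → r3=0x9c

VAL = 0x9c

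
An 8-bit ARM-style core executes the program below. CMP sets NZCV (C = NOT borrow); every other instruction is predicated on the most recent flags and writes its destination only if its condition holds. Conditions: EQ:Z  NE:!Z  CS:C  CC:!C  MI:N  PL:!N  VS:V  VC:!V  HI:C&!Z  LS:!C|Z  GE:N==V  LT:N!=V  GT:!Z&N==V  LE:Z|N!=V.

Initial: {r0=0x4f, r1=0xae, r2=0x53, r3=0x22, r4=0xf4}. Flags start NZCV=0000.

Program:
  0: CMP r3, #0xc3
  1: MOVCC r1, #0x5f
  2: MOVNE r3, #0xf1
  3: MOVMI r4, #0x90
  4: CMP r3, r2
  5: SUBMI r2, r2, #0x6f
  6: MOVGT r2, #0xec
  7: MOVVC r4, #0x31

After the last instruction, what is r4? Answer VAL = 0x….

VAL = 0x31

[0] flags=0000 → (cmp)
[1] flags=0000 CC?T → r1=0x5f
[2] flags=0000 NE?T → r3=0xf1
[3] flags=0000 MI?F → skip
[4] flags=1010 → (cmp)
[5] flags=1010 MI?T → r2=0xe4
[6] flags=1010 GT?F → skip
[7] flags=1010 VC?T → r4=0x31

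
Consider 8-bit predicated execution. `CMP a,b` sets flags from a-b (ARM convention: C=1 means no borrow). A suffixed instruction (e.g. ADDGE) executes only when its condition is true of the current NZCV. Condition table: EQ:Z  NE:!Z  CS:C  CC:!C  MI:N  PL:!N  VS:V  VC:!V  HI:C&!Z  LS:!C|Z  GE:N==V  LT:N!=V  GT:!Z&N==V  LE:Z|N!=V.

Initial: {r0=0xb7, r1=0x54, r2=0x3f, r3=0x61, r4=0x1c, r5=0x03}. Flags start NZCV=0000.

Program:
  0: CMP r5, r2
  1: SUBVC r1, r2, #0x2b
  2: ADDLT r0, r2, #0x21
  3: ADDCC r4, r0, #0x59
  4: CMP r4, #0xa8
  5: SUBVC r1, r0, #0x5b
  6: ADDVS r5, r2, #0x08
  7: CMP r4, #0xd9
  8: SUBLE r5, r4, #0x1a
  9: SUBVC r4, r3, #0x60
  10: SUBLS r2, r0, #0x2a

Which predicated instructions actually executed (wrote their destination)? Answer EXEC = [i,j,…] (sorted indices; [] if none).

EXEC = [1,2,3,5,8,9,10]

[0] flags=1000 → (cmp)
[1] flags=1000 VC?T → r1=0x14
[2] flags=1000 LT?T → r0=0x60
[3] flags=1000 CC?T → r4=0xb9
[4] flags=0010 → (cmp)
[5] flags=0010 VC?T → r1=0x05
[6] flags=0010 VS?F → skip
[7] flags=1000 → (cmp)
[8] flags=1000 LE?T → r5=0x9f
[9] flags=1000 VC?T → r4=0x01
[10] flags=1000 LS?T → r2=0x36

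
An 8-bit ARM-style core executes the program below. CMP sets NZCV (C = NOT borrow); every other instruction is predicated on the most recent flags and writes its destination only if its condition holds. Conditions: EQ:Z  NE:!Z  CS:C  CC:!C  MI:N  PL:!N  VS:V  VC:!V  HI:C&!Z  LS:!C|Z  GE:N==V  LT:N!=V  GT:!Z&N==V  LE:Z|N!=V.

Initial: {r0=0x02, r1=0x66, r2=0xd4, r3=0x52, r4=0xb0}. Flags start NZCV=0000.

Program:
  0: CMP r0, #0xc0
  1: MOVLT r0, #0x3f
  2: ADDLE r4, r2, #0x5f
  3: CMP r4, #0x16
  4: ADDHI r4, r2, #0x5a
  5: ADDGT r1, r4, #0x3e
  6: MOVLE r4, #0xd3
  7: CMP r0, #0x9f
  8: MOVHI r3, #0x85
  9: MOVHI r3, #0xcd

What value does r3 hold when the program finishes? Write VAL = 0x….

[0] flags=0000 → (cmp)
[1] flags=0000 LT?F → skip
[2] flags=0000 LE?F → skip
[3] flags=1010 → (cmp)
[4] flags=1010 HI?T → r4=0x2e
[5] flags=1010 GT?F → skip
[6] flags=1010 LE?T → r4=0xd3
[7] flags=0000 → (cmp)
[8] flags=0000 HI?F → skip
[9] flags=0000 HI?F → skip

VAL = 0x52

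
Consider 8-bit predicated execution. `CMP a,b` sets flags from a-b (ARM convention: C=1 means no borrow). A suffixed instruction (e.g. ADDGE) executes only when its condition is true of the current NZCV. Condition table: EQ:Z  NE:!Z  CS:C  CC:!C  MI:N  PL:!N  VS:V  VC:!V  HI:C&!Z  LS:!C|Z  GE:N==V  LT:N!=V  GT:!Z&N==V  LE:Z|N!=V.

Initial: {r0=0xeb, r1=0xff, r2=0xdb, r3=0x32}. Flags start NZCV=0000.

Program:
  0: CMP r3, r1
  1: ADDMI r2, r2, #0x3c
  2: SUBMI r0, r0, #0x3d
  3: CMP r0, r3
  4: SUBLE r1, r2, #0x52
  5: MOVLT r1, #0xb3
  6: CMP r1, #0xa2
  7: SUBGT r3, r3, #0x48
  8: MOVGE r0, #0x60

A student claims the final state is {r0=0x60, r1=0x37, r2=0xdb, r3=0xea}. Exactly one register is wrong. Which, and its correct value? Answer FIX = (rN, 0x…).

FIX = (r1, 0xb3)

0: ✓ CMP  NZCV=0000
1: · ADDMI
2: · SUBMI
3: ✓ CMP  NZCV=1010
4: ✓ SUBLE  r1←0x89
5: ✓ MOVLT  r1←0xb3
6: ✓ CMP  NZCV=0010
7: ✓ SUBGT  r3←0xea
8: ✓ MOVGE  r0←0x60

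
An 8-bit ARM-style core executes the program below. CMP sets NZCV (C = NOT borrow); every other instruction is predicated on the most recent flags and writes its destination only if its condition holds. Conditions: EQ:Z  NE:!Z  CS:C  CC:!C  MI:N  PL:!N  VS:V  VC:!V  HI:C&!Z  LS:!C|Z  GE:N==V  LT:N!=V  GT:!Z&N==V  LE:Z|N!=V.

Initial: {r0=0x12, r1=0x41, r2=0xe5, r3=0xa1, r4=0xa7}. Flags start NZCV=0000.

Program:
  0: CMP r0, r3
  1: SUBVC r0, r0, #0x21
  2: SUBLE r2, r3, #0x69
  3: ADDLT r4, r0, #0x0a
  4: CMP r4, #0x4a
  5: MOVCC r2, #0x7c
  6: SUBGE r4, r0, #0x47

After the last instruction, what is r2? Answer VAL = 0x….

VAL = 0xe5

[0] flags=0000 → (cmp)
[1] flags=0000 VC?T → r0=0xf1
[2] flags=0000 LE?F → skip
[3] flags=0000 LT?F → skip
[4] flags=0011 → (cmp)
[5] flags=0011 CC?F → skip
[6] flags=0011 GE?F → skip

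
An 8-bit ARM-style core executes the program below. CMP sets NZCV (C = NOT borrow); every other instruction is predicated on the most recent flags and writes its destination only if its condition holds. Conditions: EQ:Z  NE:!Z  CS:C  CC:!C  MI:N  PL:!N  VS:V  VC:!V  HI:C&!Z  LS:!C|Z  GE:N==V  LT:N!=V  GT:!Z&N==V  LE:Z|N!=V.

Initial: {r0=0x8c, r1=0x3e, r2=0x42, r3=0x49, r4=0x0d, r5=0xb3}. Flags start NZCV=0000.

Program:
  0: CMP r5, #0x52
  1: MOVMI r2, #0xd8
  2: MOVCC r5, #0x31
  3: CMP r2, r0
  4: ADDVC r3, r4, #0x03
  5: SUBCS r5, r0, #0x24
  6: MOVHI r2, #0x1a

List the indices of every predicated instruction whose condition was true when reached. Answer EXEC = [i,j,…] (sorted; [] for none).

[0] flags=0011 → (cmp)
[1] flags=0011 MI?F → skip
[2] flags=0011 CC?F → skip
[3] flags=1001 → (cmp)
[4] flags=1001 VC?F → skip
[5] flags=1001 CS?F → skip
[6] flags=1001 HI?F → skip

EXEC = []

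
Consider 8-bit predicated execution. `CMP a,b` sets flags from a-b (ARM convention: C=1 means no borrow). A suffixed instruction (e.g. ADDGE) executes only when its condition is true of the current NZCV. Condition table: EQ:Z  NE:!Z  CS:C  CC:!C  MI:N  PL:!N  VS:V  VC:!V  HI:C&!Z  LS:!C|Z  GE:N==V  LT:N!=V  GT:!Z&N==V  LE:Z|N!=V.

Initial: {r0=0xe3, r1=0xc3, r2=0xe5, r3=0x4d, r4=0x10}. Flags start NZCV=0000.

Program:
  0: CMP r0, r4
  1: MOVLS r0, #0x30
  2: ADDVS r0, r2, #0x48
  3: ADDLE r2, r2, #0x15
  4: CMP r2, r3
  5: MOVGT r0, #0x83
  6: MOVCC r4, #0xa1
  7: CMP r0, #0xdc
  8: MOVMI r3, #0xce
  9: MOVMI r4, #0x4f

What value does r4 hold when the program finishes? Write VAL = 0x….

VAL = 0x10

[0] flags=1010 → (cmp)
[1] flags=1010 LS?F → skip
[2] flags=1010 VS?F → skip
[3] flags=1010 LE?T → r2=0xfa
[4] flags=1010 → (cmp)
[5] flags=1010 GT?F → skip
[6] flags=1010 CC?F → skip
[7] flags=0010 → (cmp)
[8] flags=0010 MI?F → skip
[9] flags=0010 MI?F → skip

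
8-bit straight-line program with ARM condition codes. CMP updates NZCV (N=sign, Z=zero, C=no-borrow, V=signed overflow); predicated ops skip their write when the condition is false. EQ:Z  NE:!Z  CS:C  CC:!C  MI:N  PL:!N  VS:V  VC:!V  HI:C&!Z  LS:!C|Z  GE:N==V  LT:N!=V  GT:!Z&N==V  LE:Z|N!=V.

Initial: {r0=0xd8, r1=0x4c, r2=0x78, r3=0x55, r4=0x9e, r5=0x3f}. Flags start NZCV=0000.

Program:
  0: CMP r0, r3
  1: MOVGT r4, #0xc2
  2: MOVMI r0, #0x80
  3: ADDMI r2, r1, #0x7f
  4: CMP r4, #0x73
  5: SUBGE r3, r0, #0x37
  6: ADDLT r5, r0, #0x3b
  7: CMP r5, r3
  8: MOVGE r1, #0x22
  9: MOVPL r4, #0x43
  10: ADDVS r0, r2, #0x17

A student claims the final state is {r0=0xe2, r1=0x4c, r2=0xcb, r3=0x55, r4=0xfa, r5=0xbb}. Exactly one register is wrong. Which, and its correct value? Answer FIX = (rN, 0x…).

FIX = (r4, 0x43)

[0] flags=1010 → (cmp)
[1] flags=1010 GT?F → skip
[2] flags=1010 MI?T → r0=0x80
[3] flags=1010 MI?T → r2=0xcb
[4] flags=0011 → (cmp)
[5] flags=0011 GE?F → skip
[6] flags=0011 LT?T → r5=0xbb
[7] flags=0011 → (cmp)
[8] flags=0011 GE?F → skip
[9] flags=0011 PL?T → r4=0x43
[10] flags=0011 VS?T → r0=0xe2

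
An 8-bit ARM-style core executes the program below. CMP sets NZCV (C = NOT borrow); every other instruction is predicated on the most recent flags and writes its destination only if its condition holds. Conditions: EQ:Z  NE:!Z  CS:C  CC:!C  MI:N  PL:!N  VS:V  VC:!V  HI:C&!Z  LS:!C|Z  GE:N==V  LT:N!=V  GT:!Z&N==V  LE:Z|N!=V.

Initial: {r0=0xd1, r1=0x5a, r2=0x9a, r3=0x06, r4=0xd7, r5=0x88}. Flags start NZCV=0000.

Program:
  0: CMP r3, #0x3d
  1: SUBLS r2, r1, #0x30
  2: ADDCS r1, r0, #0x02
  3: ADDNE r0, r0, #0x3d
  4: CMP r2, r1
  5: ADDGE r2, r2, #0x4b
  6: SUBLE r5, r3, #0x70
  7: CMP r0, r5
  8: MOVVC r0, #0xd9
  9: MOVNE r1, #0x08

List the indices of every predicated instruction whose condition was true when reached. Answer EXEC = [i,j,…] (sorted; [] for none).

EXEC = [1,3,6,8,9]

0: ✓ CMP  NZCV=1000
1: ✓ SUBLS  r2←0x2a
2: · ADDCS
3: ✓ ADDNE  r0←0x0e
4: ✓ CMP  NZCV=1000
5: · ADDGE
6: ✓ SUBLE  r5←0x96
7: ✓ CMP  NZCV=0000
8: ✓ MOVVC  r0←0xd9
9: ✓ MOVNE  r1←0x08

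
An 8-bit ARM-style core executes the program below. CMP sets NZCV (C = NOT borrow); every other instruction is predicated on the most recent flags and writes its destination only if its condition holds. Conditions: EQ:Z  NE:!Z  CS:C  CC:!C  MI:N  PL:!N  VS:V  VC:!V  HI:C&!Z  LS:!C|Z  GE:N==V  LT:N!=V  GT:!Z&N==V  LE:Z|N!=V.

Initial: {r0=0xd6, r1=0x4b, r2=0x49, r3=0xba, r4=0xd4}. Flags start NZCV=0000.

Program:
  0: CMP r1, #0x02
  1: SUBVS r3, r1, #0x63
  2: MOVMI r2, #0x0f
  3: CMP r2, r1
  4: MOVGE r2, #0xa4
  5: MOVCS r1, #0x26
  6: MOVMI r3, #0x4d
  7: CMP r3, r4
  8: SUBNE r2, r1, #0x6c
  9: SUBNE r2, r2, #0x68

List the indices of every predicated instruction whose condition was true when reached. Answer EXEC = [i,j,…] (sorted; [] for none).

EXEC = [6,8,9]

0: ✓ CMP  NZCV=0010
1: · SUBVS
2: · MOVMI
3: ✓ CMP  NZCV=1000
4: · MOVGE
5: · MOVCS
6: ✓ MOVMI  r3←0x4d
7: ✓ CMP  NZCV=0000
8: ✓ SUBNE  r2←0xdf
9: ✓ SUBNE  r2←0x77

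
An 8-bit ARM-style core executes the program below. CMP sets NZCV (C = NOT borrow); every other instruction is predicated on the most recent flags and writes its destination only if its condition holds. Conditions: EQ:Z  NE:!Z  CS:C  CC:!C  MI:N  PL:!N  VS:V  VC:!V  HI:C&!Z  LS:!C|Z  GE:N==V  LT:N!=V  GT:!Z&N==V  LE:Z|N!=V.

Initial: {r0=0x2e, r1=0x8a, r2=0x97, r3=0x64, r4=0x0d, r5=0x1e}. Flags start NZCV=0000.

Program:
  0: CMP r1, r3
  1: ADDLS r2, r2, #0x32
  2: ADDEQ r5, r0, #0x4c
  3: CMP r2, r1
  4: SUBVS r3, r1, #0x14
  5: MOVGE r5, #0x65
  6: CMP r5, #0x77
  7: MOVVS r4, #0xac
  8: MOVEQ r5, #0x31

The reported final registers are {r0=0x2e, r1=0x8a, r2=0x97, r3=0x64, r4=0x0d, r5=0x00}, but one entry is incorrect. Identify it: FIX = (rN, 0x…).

[0] flags=0011 → (cmp)
[1] flags=0011 LS?F → skip
[2] flags=0011 EQ?F → skip
[3] flags=0010 → (cmp)
[4] flags=0010 VS?F → skip
[5] flags=0010 GE?T → r5=0x65
[6] flags=1000 → (cmp)
[7] flags=1000 VS?F → skip
[8] flags=1000 EQ?F → skip

FIX = (r5, 0x65)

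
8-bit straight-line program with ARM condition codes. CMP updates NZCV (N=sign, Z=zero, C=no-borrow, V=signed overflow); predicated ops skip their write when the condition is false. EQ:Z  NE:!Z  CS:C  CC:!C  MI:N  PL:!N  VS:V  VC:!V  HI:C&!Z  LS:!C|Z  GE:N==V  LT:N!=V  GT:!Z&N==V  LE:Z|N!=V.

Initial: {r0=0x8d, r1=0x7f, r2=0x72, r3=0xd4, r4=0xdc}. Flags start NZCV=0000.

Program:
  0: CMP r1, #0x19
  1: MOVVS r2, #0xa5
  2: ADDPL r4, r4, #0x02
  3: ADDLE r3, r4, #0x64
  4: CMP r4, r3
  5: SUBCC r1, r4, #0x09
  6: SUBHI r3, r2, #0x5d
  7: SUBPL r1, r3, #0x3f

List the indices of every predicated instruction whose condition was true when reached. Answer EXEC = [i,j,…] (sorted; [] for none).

[0] flags=0010 → (cmp)
[1] flags=0010 VS?F → skip
[2] flags=0010 PL?T → r4=0xde
[3] flags=0010 LE?F → skip
[4] flags=0010 → (cmp)
[5] flags=0010 CC?F → skip
[6] flags=0010 HI?T → r3=0x15
[7] flags=0010 PL?T → r1=0xd6

EXEC = [2,6,7]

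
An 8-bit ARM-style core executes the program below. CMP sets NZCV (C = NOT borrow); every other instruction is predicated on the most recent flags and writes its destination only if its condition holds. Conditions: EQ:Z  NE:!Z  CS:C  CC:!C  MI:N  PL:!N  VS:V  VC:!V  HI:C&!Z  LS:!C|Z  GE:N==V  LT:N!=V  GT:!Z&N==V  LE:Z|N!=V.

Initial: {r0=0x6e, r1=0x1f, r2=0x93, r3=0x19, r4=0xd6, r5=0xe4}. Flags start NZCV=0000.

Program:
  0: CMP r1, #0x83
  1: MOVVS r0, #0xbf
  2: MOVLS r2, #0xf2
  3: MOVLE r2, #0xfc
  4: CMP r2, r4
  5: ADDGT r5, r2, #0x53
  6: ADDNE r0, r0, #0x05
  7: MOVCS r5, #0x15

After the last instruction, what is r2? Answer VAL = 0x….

VAL = 0xf2

[0] flags=1001 → (cmp)
[1] flags=1001 VS?T → r0=0xbf
[2] flags=1001 LS?T → r2=0xf2
[3] flags=1001 LE?F → skip
[4] flags=0010 → (cmp)
[5] flags=0010 GT?T → r5=0x45
[6] flags=0010 NE?T → r0=0xc4
[7] flags=0010 CS?T → r5=0x15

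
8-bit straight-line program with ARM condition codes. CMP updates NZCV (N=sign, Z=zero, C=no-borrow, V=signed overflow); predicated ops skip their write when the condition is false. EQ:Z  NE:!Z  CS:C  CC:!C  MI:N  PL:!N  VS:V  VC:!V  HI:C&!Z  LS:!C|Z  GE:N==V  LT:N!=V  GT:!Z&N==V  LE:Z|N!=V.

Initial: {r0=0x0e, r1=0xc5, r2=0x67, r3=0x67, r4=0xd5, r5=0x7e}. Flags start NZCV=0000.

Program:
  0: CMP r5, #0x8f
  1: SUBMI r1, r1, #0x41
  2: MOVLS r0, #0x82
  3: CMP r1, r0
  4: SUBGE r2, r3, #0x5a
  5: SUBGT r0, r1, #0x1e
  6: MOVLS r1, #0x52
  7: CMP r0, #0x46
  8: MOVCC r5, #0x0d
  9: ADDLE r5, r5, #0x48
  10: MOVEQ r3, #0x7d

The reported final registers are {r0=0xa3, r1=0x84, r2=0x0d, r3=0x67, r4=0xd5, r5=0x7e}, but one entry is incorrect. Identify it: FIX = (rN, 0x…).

[0] flags=1001 → (cmp)
[1] flags=1001 MI?T → r1=0x84
[2] flags=1001 LS?T → r0=0x82
[3] flags=0010 → (cmp)
[4] flags=0010 GE?T → r2=0x0d
[5] flags=0010 GT?T → r0=0x66
[6] flags=0010 LS?F → skip
[7] flags=0010 → (cmp)
[8] flags=0010 CC?F → skip
[9] flags=0010 LE?F → skip
[10] flags=0010 EQ?F → skip

FIX = (r0, 0x66)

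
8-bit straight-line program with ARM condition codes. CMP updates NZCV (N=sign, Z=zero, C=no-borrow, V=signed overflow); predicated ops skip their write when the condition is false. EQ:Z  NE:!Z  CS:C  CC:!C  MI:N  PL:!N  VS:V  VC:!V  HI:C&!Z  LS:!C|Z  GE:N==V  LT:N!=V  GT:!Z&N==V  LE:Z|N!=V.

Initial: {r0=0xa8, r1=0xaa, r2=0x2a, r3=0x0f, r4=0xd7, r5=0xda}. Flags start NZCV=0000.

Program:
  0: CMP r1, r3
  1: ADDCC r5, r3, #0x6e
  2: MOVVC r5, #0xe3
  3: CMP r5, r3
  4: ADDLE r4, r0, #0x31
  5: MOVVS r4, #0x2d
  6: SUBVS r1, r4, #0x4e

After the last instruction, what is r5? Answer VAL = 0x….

VAL = 0xe3

0: ✓ CMP  NZCV=1010
1: · ADDCC
2: ✓ MOVVC  r5←0xe3
3: ✓ CMP  NZCV=1010
4: ✓ ADDLE  r4←0xd9
5: · MOVVS
6: · SUBVS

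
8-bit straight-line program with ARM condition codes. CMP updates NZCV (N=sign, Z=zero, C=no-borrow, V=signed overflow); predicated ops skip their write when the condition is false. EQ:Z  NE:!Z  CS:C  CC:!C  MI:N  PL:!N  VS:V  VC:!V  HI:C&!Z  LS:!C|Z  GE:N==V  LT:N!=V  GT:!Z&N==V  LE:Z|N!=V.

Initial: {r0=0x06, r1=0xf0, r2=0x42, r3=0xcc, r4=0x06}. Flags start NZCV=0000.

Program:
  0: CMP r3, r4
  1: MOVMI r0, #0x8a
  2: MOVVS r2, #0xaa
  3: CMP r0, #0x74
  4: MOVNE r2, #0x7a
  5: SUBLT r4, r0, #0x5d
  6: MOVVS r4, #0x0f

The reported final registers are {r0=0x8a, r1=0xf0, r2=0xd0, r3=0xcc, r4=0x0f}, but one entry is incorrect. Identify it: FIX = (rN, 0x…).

[0] flags=1010 → (cmp)
[1] flags=1010 MI?T → r0=0x8a
[2] flags=1010 VS?F → skip
[3] flags=0011 → (cmp)
[4] flags=0011 NE?T → r2=0x7a
[5] flags=0011 LT?T → r4=0x2d
[6] flags=0011 VS?T → r4=0x0f

FIX = (r2, 0x7a)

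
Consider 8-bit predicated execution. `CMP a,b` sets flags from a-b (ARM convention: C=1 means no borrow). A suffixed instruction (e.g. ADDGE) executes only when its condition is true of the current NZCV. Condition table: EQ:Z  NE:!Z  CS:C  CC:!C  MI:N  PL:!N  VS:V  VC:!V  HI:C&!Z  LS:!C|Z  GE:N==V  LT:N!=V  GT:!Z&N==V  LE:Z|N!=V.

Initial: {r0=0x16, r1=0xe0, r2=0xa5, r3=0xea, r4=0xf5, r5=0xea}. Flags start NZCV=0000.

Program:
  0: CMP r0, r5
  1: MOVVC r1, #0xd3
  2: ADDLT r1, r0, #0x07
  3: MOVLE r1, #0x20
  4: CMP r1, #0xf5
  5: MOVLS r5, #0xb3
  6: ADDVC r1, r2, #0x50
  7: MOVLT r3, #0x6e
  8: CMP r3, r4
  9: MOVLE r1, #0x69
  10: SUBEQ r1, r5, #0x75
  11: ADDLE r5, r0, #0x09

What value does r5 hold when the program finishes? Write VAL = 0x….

[0] flags=0000 → (cmp)
[1] flags=0000 VC?T → r1=0xd3
[2] flags=0000 LT?F → skip
[3] flags=0000 LE?F → skip
[4] flags=1000 → (cmp)
[5] flags=1000 LS?T → r5=0xb3
[6] flags=1000 VC?T → r1=0xf5
[7] flags=1000 LT?T → r3=0x6e
[8] flags=0000 → (cmp)
[9] flags=0000 LE?F → skip
[10] flags=0000 EQ?F → skip
[11] flags=0000 LE?F → skip

VAL = 0xb3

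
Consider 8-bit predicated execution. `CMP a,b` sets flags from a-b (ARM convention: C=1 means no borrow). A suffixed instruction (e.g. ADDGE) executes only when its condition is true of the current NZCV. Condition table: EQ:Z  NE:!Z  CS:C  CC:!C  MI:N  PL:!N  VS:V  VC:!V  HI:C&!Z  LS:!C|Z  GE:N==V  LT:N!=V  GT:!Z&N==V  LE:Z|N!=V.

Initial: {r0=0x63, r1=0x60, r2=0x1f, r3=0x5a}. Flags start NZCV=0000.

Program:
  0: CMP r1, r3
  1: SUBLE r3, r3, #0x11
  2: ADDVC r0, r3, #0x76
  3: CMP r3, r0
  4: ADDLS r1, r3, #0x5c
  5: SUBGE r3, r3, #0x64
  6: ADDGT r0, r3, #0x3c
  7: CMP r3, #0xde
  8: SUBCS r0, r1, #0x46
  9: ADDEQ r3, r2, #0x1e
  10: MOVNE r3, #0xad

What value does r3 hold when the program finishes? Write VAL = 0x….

VAL = 0xad

0: ✓ CMP  NZCV=0010
1: · SUBLE
2: ✓ ADDVC  r0←0xd0
3: ✓ CMP  NZCV=1001
4: ✓ ADDLS  r1←0xb6
5: ✓ SUBGE  r3←0xf6
6: ✓ ADDGT  r0←0x32
7: ✓ CMP  NZCV=0010
8: ✓ SUBCS  r0←0x70
9: · ADDEQ
10: ✓ MOVNE  r3←0xad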